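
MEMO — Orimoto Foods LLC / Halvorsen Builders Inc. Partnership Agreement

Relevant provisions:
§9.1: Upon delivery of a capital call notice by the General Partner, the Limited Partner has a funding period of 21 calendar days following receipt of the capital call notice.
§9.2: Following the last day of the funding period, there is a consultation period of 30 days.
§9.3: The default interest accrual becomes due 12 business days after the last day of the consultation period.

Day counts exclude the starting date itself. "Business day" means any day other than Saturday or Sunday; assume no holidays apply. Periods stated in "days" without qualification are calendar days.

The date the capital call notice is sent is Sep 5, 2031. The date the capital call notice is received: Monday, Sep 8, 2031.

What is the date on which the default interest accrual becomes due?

The last day of the funding period: Sep 8, 2031 + 21 days = Sep 29, 2031.
The last day of the consultation period: Sep 29, 2031 + 30 days = Oct 29, 2031.
The date on which the default interest accrual becomes due: counting 12 business days from Wednesday, Oct 29, 2031 (Oct 30, Oct 31, Nov 3, Nov 4, …, Nov 12, Nov 13, Nov 14, skipping weekends) reaches Friday, Nov 14, 2031.

Nov 14, 2031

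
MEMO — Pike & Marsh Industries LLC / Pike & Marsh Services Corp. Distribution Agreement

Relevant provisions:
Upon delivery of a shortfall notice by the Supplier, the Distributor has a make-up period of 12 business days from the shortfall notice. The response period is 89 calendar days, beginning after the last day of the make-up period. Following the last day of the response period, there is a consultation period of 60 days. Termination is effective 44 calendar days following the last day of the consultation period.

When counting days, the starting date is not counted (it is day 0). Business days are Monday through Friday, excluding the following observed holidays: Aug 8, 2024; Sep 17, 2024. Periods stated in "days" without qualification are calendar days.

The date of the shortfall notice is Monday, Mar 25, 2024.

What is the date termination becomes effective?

Oct 20, 2024

The last day of the make-up period: 12 business days after Monday, Mar 25, 2024, skipping weekends — Mar 26, Mar 27, Mar 28, Mar 29, …, Apr 8, Apr 9, Apr 10 — lands on Wednesday, Apr 10, 2024.
The last day of the response period: Apr 10, 2024 + 89 days = Jul 8, 2024.
The last day of the consultation period: 60 calendar days after Jul 8, 2024 is Sep 6, 2024.
The date termination becomes effective: Sep 6, 2024 + 44 days = Oct 20, 2024.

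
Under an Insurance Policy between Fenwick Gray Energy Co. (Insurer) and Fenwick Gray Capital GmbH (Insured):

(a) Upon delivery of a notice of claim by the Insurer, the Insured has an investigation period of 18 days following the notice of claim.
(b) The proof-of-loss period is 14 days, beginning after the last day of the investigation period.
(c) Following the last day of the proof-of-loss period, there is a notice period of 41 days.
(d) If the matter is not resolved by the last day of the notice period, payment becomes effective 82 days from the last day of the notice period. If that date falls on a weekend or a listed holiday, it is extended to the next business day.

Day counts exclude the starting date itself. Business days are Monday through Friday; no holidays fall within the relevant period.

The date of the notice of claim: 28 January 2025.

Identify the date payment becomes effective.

2 July 2025

Adding 18 calendar days to 28 January 2025 gives 15 February 2025, which is the last day of the investigation period.
The last day of the proof-of-loss period: 15 February 2025 + 14 days = 1 March 2025.
The last day of the notice period: 41 calendar days after 1 March 2025 is 11 April 2025.
Adding 82 calendar days to 11 April 2025 gives 2 July 2025, which is the date payment becomes effective. 2 July 2025 is a Wednesday, so no roll-forward applies.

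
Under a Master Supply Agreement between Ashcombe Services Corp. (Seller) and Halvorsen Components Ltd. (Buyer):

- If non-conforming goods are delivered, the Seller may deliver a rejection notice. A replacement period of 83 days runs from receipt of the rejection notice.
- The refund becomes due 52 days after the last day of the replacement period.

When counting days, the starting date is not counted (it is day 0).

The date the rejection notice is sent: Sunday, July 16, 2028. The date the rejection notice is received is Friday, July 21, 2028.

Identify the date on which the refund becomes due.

The last day of the replacement period: 83 calendar days after July 21, 2028 is October 12, 2028.
Adding 52 calendar days to October 12, 2028 gives December 3, 2028, which is the date on which the refund becomes due.

December 3, 2028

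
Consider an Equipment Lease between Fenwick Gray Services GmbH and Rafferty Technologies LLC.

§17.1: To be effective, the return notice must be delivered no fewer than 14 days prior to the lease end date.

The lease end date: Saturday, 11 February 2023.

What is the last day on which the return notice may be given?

28 January 2023

Counting back 14 calendar days from 11 February 2023 gives 28 January 2023.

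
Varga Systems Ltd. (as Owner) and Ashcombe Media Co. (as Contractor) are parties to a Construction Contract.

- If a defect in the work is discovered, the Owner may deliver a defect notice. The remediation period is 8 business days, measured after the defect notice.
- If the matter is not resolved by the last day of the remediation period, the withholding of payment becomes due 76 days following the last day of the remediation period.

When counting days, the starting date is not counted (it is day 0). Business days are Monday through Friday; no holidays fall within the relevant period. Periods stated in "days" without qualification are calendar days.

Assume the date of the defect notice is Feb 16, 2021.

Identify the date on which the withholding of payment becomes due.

May 13, 2021

From Tuesday, Feb 16, 2021, 8 business days (Feb 17, Feb 18, Feb 19, Feb 22, Feb 23, Feb 24, Feb 25, Feb 26, skipping weekends) brings us to Friday, Feb 26, 2021, which is the last day of the remediation period.
The date on which the withholding of payment becomes due: 76 calendar days after Feb 26, 2021 is May 13, 2021.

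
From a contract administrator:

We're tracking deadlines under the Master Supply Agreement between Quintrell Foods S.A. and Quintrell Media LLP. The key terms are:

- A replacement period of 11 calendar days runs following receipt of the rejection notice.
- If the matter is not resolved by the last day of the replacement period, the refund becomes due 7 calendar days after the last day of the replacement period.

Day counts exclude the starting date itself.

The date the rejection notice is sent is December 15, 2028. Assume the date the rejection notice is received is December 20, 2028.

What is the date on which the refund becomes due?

January 7, 2029

Adding 11 calendar days to December 20, 2028 gives December 31, 2028, which is the last day of the replacement period.
The date on which the refund becomes due: December 31, 2028 + 7 days = January 7, 2029.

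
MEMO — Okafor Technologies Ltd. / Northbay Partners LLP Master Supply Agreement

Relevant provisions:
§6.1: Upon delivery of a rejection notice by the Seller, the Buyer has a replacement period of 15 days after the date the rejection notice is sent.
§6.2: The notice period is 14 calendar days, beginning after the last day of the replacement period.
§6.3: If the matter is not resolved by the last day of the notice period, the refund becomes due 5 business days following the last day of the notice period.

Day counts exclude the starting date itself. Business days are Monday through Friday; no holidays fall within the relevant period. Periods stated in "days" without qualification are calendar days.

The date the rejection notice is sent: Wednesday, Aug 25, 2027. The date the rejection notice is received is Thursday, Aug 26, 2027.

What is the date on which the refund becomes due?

Sep 30, 2027

The last day of the replacement period: Aug 25, 2027 + 15 days = Sep 9, 2027.
The last day of the notice period: 14 calendar days after Sep 9, 2027 is Sep 23, 2027.
From Thursday, Sep 23, 2027, 5 business days (Sep 24, Sep 27, Sep 28, Sep 29, Sep 30, skipping weekends) brings us to Thursday, Sep 30, 2027, which is the date on which the refund becomes due.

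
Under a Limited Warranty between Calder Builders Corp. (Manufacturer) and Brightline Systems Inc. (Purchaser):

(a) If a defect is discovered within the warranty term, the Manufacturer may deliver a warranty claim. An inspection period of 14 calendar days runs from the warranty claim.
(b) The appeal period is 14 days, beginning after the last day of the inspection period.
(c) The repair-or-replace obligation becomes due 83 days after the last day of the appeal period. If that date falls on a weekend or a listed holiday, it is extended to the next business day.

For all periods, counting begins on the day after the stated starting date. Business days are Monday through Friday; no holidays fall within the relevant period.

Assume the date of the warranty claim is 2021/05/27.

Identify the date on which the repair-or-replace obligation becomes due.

2021/09/15

Adding 14 calendar days to 2021/05/27 gives 2021/06/10, which is the last day of the inspection period.
Adding 14 calendar days to 2021/06/10 gives 2021/06/24, which is the last day of the appeal period.
The date on which the repair-or-replace obligation becomes due: 83 calendar days after 2021/06/24 is 2021/09/15. 2021/09/15 is a Wednesday, so no roll-forward applies.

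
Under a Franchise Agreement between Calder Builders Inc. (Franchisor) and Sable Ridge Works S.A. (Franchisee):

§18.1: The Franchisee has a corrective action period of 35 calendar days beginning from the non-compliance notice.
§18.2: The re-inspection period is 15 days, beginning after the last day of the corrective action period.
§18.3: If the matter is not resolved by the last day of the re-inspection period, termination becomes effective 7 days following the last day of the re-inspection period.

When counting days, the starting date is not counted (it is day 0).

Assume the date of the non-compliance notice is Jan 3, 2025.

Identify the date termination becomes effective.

Mar 1, 2025

The last day of the corrective action period: Jan 3, 2025 + 35 days = Feb 7, 2025.
The last day of the re-inspection period: Feb 7, 2025 + 15 days = Feb 22, 2025.
Adding 7 calendar days to Feb 22, 2025 gives Mar 1, 2025, which is the date termination becomes effective.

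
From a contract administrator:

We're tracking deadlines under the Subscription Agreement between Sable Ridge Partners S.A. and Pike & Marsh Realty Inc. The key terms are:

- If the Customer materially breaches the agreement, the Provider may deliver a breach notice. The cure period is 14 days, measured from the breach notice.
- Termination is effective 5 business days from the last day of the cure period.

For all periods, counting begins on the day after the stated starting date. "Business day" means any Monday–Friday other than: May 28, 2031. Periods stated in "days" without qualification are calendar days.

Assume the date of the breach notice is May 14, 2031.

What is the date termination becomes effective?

Jun 4, 2031

The last day of the cure period: May 14, 2031 + 14 days = May 28, 2031.
The date termination becomes effective: 5 business days after Wednesday, May 28, 2031, skipping weekends — May 29, May 30, Jun 2, Jun 3, Jun 4 — lands on Wednesday, Jun 4, 2031.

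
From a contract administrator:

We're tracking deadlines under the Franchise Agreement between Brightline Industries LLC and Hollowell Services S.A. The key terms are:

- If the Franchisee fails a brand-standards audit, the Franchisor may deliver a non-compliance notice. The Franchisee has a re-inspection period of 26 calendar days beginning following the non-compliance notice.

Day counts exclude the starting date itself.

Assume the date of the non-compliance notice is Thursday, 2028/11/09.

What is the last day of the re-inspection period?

2028/12/05

The last day of the re-inspection period: 26 calendar days after 2028/11/09 is 2028/12/05.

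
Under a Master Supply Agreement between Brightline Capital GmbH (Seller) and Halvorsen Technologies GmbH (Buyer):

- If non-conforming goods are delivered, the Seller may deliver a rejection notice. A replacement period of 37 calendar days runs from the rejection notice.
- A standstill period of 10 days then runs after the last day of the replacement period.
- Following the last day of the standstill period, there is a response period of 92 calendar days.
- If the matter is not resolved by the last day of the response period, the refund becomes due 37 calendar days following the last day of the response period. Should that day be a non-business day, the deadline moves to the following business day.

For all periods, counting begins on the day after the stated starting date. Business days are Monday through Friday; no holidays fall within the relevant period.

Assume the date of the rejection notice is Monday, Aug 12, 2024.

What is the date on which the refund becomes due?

The last day of the replacement period: 37 calendar days after Aug 12, 2024 is Sep 18, 2024.
Adding 10 calendar days to Sep 18, 2024 gives Sep 28, 2024, which is the last day of the standstill period.
The last day of the response period: 92 calendar days after Sep 28, 2024 is Dec 29, 2024.
The date on which the refund becomes due: 37 calendar days after Dec 29, 2024 is Feb 4, 2025. Feb 4, 2025 is a Tuesday, so no roll-forward applies.

Feb 4, 2025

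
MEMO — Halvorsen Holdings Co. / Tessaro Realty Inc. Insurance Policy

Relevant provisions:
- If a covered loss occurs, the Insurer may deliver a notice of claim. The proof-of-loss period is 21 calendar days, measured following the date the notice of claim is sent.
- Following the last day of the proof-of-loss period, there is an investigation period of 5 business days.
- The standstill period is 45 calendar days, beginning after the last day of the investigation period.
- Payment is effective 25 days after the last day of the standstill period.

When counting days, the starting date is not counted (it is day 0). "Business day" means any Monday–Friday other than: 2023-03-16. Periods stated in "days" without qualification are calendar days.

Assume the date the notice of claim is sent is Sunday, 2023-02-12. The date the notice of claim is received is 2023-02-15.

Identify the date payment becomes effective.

2023-05-19

Adding 21 calendar days to 2023-02-12 gives 2023-03-05, which is the last day of the proof-of-loss period.
The last day of the investigation period: counting 5 business days from Sunday, 2023-03-05 (Mar 6, Mar 7, Mar 8, Mar 9, Mar 10, skipping weekends) reaches Friday, 2023-03-10.
The last day of the standstill period: 45 calendar days after 2023-03-10 is 2023-04-24.
Adding 25 calendar days to 2023-04-24 gives 2023-05-19, which is the date payment becomes effective.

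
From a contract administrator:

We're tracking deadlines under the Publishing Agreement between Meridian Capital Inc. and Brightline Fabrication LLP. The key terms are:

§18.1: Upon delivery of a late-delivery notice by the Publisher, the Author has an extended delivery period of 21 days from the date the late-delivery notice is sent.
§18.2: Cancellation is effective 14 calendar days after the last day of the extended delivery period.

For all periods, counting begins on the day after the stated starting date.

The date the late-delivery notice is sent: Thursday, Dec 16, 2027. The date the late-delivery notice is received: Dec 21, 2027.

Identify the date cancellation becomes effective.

The last day of the extended delivery period: Dec 16, 2027 + 21 days = Jan 6, 2028.
Adding 14 calendar days to Jan 6, 2028 gives Jan 20, 2028, which is the date cancellation becomes effective.

Jan 20, 2028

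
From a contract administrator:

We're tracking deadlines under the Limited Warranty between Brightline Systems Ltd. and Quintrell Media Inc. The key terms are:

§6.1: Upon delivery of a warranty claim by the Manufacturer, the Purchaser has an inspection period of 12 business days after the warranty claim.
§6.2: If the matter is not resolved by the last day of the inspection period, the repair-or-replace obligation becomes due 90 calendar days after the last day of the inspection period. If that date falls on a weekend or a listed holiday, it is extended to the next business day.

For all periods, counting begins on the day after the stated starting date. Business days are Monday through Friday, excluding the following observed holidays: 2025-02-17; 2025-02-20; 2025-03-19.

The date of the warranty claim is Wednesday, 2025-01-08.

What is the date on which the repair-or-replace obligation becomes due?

From Wednesday, 2025-01-08, 12 business days (Jan 9, Jan 10, Jan 13, Jan 14, …, Jan 22, Jan 23, Jan 24, skipping weekends) brings us to Friday, 2025-01-24, which is the last day of the inspection period.
Adding 90 calendar days to 2025-01-24 gives 2025-04-24, which is the date on which the repair-or-replace obligation becomes due. 2025-04-24 is a Thursday and is not a listed holiday, so no roll-forward applies.

2025-04-24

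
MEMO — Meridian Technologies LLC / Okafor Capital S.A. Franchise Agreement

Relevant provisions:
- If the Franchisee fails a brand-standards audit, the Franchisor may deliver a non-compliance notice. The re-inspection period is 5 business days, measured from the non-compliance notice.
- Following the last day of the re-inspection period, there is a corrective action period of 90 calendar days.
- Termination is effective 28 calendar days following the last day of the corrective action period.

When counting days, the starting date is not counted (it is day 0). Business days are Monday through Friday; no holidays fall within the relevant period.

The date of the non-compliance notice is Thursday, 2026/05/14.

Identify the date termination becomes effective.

2026/09/16

From Thursday, 2026/05/14, 5 business days (May 15, May 18, May 19, May 20, May 21, skipping weekends) brings us to Thursday, 2026/05/21, which is the last day of the re-inspection period.
The last day of the corrective action period: 90 calendar days after 2026/05/21 is 2026/08/19.
The date termination becomes effective: 28 calendar days after 2026/08/19 is 2026/09/16.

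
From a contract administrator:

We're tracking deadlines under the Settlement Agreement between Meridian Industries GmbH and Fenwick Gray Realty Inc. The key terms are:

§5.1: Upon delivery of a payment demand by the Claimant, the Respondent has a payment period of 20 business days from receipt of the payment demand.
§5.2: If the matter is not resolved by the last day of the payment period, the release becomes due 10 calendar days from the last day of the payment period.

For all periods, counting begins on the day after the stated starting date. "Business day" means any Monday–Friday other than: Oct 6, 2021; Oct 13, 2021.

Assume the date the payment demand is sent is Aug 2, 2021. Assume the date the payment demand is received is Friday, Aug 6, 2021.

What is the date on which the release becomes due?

From Friday, Aug 6, 2021, 20 business days (Aug 9, Aug 10, Aug 11, Aug 12, …, Sep 1, Sep 2, Sep 3, skipping weekends) brings us to Friday, Sep 3, 2021, which is the last day of the payment period.
The date on which the release becomes due: 10 calendar days after Sep 3, 2021 is Sep 13, 2021.

Sep 13, 2021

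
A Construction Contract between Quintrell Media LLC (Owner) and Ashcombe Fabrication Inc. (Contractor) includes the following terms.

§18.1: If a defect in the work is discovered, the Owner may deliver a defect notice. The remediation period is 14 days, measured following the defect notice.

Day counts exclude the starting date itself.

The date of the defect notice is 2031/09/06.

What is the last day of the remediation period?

2031/09/20

The last day of the remediation period: 14 calendar days after 2031/09/06 is 2031/09/20.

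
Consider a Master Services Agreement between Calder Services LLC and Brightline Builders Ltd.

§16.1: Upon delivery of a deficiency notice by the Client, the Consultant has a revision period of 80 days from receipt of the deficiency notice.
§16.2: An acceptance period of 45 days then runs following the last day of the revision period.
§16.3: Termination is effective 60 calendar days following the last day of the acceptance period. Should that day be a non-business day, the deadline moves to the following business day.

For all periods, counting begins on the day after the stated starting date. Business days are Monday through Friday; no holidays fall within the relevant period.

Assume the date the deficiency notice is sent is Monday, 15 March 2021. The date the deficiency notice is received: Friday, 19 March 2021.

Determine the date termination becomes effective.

The last day of the revision period: 80 calendar days after 19 March 2021 is 7 June 2021.
The last day of the acceptance period: 7 June 2021 + 45 days = 22 July 2021.
The date termination becomes effective: 60 calendar days after 22 July 2021 is 20 September 2021. 20 September 2021 is a Monday, so no roll-forward applies.

20 September 2021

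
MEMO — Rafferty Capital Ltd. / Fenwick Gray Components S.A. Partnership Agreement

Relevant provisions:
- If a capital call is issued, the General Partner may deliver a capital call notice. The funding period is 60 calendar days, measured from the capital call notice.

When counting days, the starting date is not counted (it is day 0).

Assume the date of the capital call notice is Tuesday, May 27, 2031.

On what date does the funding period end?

Adding 60 calendar days to May 27, 2031 gives July 26, 2031, which is the last day of the funding period.

July 26, 2031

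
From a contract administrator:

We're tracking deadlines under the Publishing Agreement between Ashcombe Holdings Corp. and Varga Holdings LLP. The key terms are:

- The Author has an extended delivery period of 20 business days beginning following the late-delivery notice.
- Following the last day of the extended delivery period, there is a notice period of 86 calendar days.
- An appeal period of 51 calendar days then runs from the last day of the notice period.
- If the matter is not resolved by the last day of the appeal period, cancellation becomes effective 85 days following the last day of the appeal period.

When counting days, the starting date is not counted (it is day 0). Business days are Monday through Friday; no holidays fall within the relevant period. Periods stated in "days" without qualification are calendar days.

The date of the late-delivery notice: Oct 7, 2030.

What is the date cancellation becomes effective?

Jun 14, 2031

The last day of the extended delivery period: counting 20 business days from Monday, Oct 7, 2030 (Oct 8, Oct 9, Oct 10, Oct 11, …, Oct 31, Nov 1, Nov 4, skipping weekends) reaches Monday, Nov 4, 2030.
The last day of the notice period: 86 calendar days after Nov 4, 2030 is Jan 29, 2031.
Adding 51 calendar days to Jan 29, 2031 gives Mar 21, 2031, which is the last day of the appeal period.
Adding 85 calendar days to Mar 21, 2031 gives Jun 14, 2031, which is the date cancellation becomes effective.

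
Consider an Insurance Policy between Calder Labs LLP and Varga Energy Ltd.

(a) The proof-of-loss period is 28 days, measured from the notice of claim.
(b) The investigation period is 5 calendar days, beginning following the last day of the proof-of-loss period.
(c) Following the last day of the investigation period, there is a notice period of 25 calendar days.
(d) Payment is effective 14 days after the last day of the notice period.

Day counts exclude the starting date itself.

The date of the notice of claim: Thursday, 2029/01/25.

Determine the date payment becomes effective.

Adding 28 calendar days to 2029/01/25 gives 2029/02/22, which is the last day of the proof-of-loss period.
Adding 5 calendar days to 2029/02/22 gives 2029/02/27, which is the last day of the investigation period.
The last day of the notice period: 25 calendar days after 2029/02/27 is 2029/03/24.
The date payment becomes effective: 14 calendar days after 2029/03/24 is 2029/04/07.

2029/04/07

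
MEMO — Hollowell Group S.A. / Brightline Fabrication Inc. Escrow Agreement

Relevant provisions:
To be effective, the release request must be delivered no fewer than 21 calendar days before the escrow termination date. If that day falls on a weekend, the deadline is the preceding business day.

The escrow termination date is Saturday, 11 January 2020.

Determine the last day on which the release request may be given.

20 December 2019

11 January 2020 minus 21 days is 21 December 2019. That is a Saturday, so the deadline moves back to Friday, 20 December 2019.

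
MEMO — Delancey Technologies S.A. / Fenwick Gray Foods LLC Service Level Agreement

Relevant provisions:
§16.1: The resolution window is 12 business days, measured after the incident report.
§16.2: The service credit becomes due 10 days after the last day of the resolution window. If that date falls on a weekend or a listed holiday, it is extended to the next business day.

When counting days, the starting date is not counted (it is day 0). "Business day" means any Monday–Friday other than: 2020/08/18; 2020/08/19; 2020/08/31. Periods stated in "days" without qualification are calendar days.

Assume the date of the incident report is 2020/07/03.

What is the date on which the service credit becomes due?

The last day of the resolution window: counting 12 business days from Friday, 2020/07/03 (Jul 6, Jul 7, Jul 8, Jul 9, …, Jul 17, Jul 20, Jul 21, skipping weekends) reaches Tuesday, 2020/07/21.
The date on which the service credit becomes due: 2020/07/21 + 10 days = 2020/07/31. 2020/07/31 is a Friday and is not a listed holiday, so no roll-forward applies.

2020/07/31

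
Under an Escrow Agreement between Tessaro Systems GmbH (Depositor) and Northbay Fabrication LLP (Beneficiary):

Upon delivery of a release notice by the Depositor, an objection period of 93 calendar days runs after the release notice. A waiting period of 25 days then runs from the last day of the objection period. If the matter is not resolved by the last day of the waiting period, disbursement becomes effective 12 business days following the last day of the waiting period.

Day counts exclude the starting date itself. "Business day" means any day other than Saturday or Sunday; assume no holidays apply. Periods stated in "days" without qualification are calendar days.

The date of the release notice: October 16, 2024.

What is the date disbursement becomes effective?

The last day of the objection period: 93 calendar days after October 16, 2024 is January 17, 2025.
Adding 25 calendar days to January 17, 2025 gives February 11, 2025, which is the last day of the waiting period.
The date disbursement becomes effective: 12 business days after Tuesday, February 11, 2025, skipping weekends — Feb 12, Feb 13, Feb 14, Feb 17, …, Feb 25, Feb 26, Feb 27 — lands on Thursday, February 27, 2025.

February 27, 2025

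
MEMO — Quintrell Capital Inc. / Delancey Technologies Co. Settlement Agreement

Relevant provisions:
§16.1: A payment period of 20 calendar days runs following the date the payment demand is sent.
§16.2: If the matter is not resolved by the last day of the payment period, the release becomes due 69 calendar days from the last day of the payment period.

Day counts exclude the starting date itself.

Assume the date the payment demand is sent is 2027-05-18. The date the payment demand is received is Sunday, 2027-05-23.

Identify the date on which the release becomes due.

The last day of the payment period: 20 calendar days after 2027-05-18 is 2027-06-07.
The date on which the release becomes due: 2027-06-07 + 69 days = 2027-08-15.

2027-08-15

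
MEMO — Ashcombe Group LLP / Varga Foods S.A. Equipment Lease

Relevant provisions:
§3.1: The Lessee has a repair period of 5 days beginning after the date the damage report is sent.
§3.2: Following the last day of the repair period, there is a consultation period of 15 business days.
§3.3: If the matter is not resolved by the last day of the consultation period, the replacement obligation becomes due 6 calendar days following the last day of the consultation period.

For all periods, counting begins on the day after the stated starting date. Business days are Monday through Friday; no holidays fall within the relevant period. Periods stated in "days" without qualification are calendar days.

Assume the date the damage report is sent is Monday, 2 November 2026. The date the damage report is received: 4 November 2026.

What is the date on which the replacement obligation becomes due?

Adding 5 calendar days to 2 November 2026 gives 7 November 2026, which is the last day of the repair period.
The last day of the consultation period: counting 15 business days from Saturday, 7 November 2026 (Nov 9, Nov 10, Nov 11, Nov 12, …, Nov 25, Nov 26, Nov 27, skipping weekends) reaches Friday, 27 November 2026.
Adding 6 calendar days to 27 November 2026 gives 3 December 2026, which is the date on which the replacement obligation becomes due.

3 December 2026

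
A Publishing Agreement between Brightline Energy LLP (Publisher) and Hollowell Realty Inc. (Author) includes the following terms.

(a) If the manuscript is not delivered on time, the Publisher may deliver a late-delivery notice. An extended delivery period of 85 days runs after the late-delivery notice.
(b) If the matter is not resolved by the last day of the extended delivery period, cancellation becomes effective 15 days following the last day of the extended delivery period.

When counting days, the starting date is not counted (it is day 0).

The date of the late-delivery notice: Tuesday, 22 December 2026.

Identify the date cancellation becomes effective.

1 April 2027

The last day of the extended delivery period: 22 December 2026 + 85 days = 17 March 2027.
The date cancellation becomes effective: 15 calendar days after 17 March 2027 is 1 April 2027.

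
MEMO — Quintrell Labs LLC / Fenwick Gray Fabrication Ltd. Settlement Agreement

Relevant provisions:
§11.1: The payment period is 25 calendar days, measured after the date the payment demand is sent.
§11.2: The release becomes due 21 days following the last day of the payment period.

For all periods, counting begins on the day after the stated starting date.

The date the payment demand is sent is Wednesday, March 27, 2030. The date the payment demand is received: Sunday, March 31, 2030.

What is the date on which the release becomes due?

Adding 25 calendar days to March 27, 2030 gives April 21, 2030, which is the last day of the payment period.
The date on which the release becomes due: April 21, 2030 + 21 days = May 12, 2030.

May 12, 2030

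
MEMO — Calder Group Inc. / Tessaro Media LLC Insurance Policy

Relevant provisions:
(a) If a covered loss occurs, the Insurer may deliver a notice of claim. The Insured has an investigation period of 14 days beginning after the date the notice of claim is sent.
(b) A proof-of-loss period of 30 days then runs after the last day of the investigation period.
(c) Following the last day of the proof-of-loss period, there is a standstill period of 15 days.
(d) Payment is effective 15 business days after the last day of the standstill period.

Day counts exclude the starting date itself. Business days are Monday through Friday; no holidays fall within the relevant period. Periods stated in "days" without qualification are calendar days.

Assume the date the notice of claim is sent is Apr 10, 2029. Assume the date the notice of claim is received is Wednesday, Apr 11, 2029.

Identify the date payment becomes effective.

Adding 14 calendar days to Apr 10, 2029 gives Apr 24, 2029, which is the last day of the investigation period.
Adding 30 calendar days to Apr 24, 2029 gives May 24, 2029, which is the last day of the proof-of-loss period.
Adding 15 calendar days to May 24, 2029 gives Jun 8, 2029, which is the last day of the standstill period.
The date payment becomes effective: 15 business days after Friday, Jun 8, 2029, skipping weekends — Jun 11, Jun 12, Jun 13, Jun 14, …, Jun 27, Jun 28, Jun 29 — lands on Friday, Jun 29, 2029.

Jun 29, 2029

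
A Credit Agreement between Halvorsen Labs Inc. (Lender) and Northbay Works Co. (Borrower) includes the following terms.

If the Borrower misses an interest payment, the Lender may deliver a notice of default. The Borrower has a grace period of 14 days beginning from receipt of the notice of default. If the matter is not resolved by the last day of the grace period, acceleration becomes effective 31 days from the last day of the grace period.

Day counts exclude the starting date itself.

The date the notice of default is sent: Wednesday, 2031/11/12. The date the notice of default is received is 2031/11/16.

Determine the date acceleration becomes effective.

2031/12/31

Adding 14 calendar days to 2031/11/16 gives 2031/11/30, which is the last day of the grace period.
The date acceleration becomes effective: 31 calendar days after 2031/11/30 is 2031/12/31.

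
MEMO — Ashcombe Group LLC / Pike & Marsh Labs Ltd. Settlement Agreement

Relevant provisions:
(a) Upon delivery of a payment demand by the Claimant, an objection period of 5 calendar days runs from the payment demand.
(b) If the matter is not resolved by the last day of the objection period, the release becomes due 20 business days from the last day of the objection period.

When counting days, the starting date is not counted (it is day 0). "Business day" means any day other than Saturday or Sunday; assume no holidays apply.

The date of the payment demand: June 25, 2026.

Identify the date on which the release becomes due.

The last day of the objection period: June 25, 2026 + 5 days = June 30, 2026.
The date on which the release becomes due: counting 20 business days from Tuesday, June 30, 2026 (Jul 1, Jul 2, Jul 3, Jul 6, …, Jul 24, Jul 27, Jul 28, skipping weekends) reaches Tuesday, July 28, 2026.

July 28, 2026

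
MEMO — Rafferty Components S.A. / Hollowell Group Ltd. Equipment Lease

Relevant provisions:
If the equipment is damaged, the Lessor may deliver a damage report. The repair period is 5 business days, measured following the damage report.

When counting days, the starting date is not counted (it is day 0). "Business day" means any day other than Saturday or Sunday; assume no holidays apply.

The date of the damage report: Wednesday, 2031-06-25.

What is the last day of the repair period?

2031-07-02

From Wednesday, 2031-06-25, 5 business days (Jun 26, Jun 27, Jun 30, Jul 1, Jul 2, skipping weekends) brings us to Wednesday, 2031-07-02, which is the last day of the repair period.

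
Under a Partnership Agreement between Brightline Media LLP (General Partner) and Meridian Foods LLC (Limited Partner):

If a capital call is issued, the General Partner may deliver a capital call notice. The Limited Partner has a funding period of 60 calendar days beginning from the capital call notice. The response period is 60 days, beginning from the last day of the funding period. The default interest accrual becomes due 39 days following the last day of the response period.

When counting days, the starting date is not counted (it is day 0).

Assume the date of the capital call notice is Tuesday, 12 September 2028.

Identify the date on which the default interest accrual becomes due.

18 February 2029

Adding 60 calendar days to 12 September 2028 gives 11 November 2028, which is the last day of the funding period.
Adding 60 calendar days to 11 November 2028 gives 10 January 2029, which is the last day of the response period.
The date on which the default interest accrual becomes due: 39 calendar days after 10 January 2029 is 18 February 2029.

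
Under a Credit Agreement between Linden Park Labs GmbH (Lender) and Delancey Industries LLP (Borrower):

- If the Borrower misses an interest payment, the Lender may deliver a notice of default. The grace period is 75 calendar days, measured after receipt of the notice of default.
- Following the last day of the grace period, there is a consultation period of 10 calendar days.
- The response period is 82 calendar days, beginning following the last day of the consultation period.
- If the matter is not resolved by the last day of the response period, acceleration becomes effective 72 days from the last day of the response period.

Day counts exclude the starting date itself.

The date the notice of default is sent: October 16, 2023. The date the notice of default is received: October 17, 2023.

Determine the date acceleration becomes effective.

June 12, 2024

Adding 75 calendar days to October 17, 2023 gives December 31, 2023, which is the last day of the grace period.
The last day of the consultation period: December 31, 2023 + 10 days = January 10, 2024.
Adding 82 calendar days to January 10, 2024 gives April 1, 2024, which is the last day of the response period.
The date acceleration becomes effective: April 1, 2024 + 72 days = June 12, 2024.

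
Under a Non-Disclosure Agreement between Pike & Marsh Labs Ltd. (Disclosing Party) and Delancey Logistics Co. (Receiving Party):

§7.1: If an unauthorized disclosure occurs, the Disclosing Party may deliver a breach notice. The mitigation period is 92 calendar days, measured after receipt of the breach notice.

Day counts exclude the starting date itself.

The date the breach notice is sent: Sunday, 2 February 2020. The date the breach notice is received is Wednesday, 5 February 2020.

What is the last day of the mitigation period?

7 May 2020

Adding 92 calendar days to 5 February 2020 gives 7 May 2020, which is the last day of the mitigation period.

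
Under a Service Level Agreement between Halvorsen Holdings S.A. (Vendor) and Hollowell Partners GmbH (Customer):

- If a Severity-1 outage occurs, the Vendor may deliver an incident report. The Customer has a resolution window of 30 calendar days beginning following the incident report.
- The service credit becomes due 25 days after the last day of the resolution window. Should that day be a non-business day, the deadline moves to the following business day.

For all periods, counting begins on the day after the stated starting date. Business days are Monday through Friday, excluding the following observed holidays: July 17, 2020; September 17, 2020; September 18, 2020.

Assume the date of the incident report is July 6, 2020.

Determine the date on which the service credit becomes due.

August 31, 2020

The last day of the resolution window: 30 calendar days after July 6, 2020 is August 5, 2020.
Adding 25 calendar days to August 5, 2020 gives August 30, 2020, which is the date on which the service credit becomes due. That falls on a Sunday, so it rolls to the next business day, Monday, August 31, 2020.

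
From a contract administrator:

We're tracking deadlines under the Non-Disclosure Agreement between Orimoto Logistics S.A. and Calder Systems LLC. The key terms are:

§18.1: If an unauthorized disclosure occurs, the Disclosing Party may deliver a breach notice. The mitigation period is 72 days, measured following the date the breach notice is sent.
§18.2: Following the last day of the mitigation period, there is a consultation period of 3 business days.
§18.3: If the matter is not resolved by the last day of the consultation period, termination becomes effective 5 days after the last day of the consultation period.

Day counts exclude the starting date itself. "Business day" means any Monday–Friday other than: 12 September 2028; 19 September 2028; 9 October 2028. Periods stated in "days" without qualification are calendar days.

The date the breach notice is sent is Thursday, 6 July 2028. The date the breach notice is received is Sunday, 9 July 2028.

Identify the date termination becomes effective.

Adding 72 calendar days to 6 July 2028 gives 16 September 2028, which is the last day of the mitigation period.
From Saturday, 16 September 2028, 3 business days (Sep 18, Sep 20, Sep 21, skipping weekends and the listed holiday on Sep 19) brings us to Thursday, 21 September 2028, which is the last day of the consultation period.
The date termination becomes effective: 5 calendar days after 21 September 2028 is 26 September 2028.

26 September 2028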